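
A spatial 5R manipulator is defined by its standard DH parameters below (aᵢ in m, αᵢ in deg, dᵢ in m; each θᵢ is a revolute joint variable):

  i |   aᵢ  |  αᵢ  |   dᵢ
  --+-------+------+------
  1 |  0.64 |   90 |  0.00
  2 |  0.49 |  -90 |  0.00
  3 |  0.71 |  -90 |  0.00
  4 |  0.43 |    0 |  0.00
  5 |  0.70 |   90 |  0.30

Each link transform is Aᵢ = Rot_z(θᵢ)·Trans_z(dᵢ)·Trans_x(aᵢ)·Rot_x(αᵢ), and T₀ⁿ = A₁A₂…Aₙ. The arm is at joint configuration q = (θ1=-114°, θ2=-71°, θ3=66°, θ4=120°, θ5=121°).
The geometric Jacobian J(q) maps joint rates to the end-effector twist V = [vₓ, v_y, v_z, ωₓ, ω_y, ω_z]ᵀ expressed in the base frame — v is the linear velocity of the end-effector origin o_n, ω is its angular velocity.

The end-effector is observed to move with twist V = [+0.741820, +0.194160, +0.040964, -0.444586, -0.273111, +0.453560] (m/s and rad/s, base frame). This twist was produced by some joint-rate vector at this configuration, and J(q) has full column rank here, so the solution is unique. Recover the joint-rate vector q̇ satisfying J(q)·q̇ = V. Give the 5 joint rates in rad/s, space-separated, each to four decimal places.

o_n = [-0.1482, -0.9823, -0.1859]
J₁: ẑ×o_n = [0.9823, -0.1482, 0.0000], ω = ẑ
J2: z=[-0.9135, 0.4067, 0.0000] o=[-0.2603, -0.5847, 0.0000] → [-0.0756, -0.1699, 0.3177, -0.9135, 0.4067, 0.0000]
J3: z=[-0.3846, -0.8638, 0.3256] o=[-0.3252, -0.7304, -0.4633] → [-0.1576, 0.1643, 0.2498, -0.3846, -0.8638, 0.3256]
J4: z=[0.4925, 0.1063, 0.8638] o=[0.2291, -1.0801, -0.7364] → [-0.0260, -0.5970, 0.0882, 0.4925, 0.1063, 0.8638]
J5: z=[0.4925, 0.1063, 0.8638] o=[0.2045, -0.6526, -0.7749] → [0.3475, -0.5947, -0.1250, 0.4925, 0.1063, 0.8638]
q̇ = J⁺·V = [0.7450, 0.1100, 0.3120, -0.6040, 0.1490]

0.7450 0.1100 0.3120 -0.6040 0.1490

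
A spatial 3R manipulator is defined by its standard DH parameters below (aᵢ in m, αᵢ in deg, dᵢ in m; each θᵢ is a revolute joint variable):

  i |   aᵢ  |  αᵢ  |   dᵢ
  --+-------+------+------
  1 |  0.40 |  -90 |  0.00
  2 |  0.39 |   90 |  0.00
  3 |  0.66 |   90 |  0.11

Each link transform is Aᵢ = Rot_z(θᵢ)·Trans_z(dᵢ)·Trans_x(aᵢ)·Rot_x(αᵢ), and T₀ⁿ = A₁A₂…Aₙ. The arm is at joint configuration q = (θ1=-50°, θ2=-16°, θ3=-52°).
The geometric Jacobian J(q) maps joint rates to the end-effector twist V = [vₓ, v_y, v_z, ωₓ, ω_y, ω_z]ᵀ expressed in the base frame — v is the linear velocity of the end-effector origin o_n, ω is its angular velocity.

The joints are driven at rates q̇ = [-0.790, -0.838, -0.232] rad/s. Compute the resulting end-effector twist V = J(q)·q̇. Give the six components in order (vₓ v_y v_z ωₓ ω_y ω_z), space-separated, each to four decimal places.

-1.2730 -0.0247 0.5828 -0.6008 -0.5876 -1.0130

o_n = [0.3313, -1.2039, 0.3252]
J₁: ẑ×o_n = [1.2039, 0.3313, -0.0000], ω = ẑ
J2: z=[0.7660, 0.6428, 0.0000] o=[0.2571, -0.3064, 0.0000] → [0.2091, -0.2491, -0.7352, 0.7660, 0.6428, 0.0000]
J3: z=[-0.1772, 0.2112, 0.9613] o=[0.4981, -0.5936, 0.1075] → [0.6326, -0.1218, 0.1434, -0.1772, 0.2112, 0.9613]
V = J·q̇ = [-1.2730, -0.0247, 0.5828, -0.6008, -0.5876, -1.0130]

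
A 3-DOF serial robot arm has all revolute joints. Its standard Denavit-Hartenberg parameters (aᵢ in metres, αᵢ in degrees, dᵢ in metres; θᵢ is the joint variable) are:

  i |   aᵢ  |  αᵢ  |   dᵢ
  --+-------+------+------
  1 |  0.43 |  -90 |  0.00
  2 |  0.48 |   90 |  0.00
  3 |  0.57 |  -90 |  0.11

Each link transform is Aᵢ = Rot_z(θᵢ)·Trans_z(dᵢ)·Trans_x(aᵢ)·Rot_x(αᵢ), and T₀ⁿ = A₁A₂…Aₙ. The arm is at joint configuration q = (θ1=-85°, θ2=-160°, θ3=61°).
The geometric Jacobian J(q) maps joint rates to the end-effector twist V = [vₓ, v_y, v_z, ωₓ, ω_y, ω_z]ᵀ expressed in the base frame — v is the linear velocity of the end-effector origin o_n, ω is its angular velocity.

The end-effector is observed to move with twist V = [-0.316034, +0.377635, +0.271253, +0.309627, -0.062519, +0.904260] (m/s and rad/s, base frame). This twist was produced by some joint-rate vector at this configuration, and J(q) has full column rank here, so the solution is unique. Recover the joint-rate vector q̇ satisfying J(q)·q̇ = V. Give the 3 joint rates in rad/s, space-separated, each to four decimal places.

o_n = [0.4689, 0.3606, 0.1553]
J₁: ẑ×o_n = [-0.3606, 0.4689, 0.0000], ω = ẑ
J2: z=[0.9962, 0.0872, 0.0000] o=[0.0375, -0.4284, 0.0000] → [0.0135, -0.1547, 0.7484, 0.9962, 0.0872, 0.0000]
J3: z=[-0.0298, 0.3407, -0.9397] o=[-0.0018, 0.0210, 0.1642] → [0.3161, -0.4426, -0.1705, -0.0298, 0.3407, -0.9397]
q̇ = J⁺·V = [0.6590, 0.3030, -0.2610]

0.6590 0.3030 -0.2610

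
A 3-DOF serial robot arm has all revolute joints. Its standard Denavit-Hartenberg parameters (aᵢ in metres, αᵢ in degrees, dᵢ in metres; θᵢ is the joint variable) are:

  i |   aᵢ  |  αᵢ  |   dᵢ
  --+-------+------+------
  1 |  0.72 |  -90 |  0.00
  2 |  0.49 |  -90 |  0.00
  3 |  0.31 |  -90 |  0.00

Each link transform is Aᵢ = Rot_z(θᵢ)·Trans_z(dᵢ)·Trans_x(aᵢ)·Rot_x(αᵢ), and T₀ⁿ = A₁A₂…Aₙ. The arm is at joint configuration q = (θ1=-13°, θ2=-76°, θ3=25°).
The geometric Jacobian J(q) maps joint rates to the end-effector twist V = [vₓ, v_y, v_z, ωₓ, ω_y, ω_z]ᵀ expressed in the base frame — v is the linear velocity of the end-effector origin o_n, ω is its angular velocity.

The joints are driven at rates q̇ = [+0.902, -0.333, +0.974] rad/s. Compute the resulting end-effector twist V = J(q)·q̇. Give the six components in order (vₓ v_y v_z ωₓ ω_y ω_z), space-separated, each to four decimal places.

-0.0353 0.5665 -0.0617 0.8459 -0.5371 0.6664

o_n = [0.8538, -0.3316, 0.7481]
J₁: ẑ×o_n = [0.3316, 0.8538, -0.0000], ω = ẑ
J2: z=[0.2250, 0.9744, 0.0000] o=[0.7015, -0.1620, 0.0000] → [0.7289, -0.1683, -0.1865, 0.2250, 0.9744, 0.0000]
J3: z=[0.9454, -0.2183, -0.2419] o=[0.8170, -0.1886, 0.4754] → [-0.0941, -0.2666, -0.1271, 0.9454, -0.2183, -0.2419]
V = J·q̇ = [-0.0353, 0.5665, -0.0617, 0.8459, -0.5371, 0.6664]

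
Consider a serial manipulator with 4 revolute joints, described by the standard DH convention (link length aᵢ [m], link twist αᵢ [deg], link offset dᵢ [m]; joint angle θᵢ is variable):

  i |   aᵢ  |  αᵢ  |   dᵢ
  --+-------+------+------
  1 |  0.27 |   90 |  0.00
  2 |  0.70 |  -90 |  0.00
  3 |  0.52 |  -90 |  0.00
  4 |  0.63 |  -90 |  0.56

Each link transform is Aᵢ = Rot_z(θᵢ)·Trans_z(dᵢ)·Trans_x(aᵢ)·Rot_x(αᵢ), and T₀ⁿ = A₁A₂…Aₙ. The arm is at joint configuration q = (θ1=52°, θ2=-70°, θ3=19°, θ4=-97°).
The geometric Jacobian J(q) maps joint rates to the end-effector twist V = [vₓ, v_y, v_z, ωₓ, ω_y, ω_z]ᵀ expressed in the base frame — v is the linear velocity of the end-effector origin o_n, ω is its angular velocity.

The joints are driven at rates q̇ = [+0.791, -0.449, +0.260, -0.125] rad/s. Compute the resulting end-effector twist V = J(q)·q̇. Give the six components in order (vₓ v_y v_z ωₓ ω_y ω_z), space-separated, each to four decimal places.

-1.3331 -0.1341 -0.1769 -0.1017 0.4072 0.8417

o_n = [0.1943, 1.3431, -0.6664]
J₁: ẑ×o_n = [-1.3431, 0.1943, 0.0000], ω = ẑ
J2: z=[0.7880, -0.6157, 0.0000] o=[0.1662, 0.2128, 0.0000] → [0.4103, 0.5251, 0.9080, 0.7880, -0.6157, 0.0000]
J3: z=[0.5785, 0.7405, 0.3420] o=[0.3136, 0.4014, -0.6578] → [-0.3284, -0.0358, 0.6332, 0.5785, 0.7405, 0.3420]
J4: z=[-0.8136, 0.4944, 0.3059] o=[0.2838, 0.6382, -1.1198] → [0.0085, 0.3415, -0.5293, -0.8136, 0.4944, 0.3059]
V = J·q̇ = [-1.3331, -0.1341, -0.1769, -0.1017, 0.4072, 0.8417]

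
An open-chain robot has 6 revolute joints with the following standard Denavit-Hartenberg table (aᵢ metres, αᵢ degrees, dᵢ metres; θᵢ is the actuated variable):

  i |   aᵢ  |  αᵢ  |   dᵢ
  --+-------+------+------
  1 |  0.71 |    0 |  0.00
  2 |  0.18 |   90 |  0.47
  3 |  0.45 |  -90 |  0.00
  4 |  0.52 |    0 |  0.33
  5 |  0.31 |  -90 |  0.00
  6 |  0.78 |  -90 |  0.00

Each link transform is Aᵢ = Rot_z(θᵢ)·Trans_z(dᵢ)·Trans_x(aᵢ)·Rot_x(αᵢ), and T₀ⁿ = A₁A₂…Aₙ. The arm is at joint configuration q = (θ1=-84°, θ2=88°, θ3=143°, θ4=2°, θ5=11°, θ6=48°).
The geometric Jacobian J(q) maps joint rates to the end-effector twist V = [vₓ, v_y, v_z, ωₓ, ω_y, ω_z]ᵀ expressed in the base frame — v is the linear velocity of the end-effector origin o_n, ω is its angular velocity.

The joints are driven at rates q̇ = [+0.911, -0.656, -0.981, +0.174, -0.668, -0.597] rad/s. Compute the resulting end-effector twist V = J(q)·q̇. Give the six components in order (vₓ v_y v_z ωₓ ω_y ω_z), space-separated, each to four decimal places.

1.3434 -0.3952 1.2552 0.1617 0.4116 0.7303

o_n = [-1.0290, -0.5775, 1.7408]
J₁: ẑ×o_n = [0.5775, -1.0290, 0.0000], ω = ẑ
J2: z=[0.0000, 0.0000, 1.0000] o=[0.0742, -0.7061, 0.0000] → [-0.1286, -1.1032, 0.0000, 0.0000, 0.0000, 1.0000]
J3: z=[0.0698, -0.9976, 0.0000] o=[0.2538, -0.6936, 0.4700] → [-1.2677, -0.0886, -1.2716, 0.0698, -0.9976, 0.0000]
J4: z=[-0.6003, -0.0420, -0.7986] o=[-0.1047, -0.7186, 0.7408] → [0.0708, 1.3385, -0.1235, -0.6003, -0.0420, -0.7986]
J5: z=[-0.6003, -0.0420, -0.7986] o=[-0.7181, -0.7433, 0.7900] → [0.0925, 0.8191, -0.1126, -0.6003, -0.0420, -0.7986]
J6: z=[0.1112, 0.9845, -0.1354] o=[-0.9636, -0.6906, 0.9718] → [0.7724, -0.0767, 0.0769, 0.1112, 0.9845, -0.1354]
V = J·q̇ = [1.3434, -0.3952, 1.2552, 0.1617, 0.4116, 0.7303]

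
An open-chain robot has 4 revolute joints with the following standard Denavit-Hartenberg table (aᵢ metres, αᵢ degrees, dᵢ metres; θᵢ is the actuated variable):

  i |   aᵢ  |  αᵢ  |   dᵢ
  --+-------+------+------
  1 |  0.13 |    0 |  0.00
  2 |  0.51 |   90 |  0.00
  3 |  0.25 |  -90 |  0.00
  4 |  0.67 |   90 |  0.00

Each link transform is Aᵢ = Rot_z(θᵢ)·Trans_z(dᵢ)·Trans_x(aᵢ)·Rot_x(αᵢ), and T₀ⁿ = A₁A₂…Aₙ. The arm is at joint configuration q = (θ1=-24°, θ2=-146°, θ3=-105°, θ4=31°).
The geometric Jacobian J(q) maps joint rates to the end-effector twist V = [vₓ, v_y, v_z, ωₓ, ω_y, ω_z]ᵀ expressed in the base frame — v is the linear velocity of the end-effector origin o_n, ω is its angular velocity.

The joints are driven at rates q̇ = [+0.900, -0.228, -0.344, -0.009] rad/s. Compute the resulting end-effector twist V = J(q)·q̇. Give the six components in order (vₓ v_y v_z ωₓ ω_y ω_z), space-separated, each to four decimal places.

0.5802 0.0036 0.0704 0.0683 -0.3373 0.6743

o_n = [-0.1135, -0.4442, -0.7962]
J₁: ẑ×o_n = [0.4442, -0.1135, 0.0000], ω = ẑ
J2: z=[0.0000, 0.0000, 1.0000] o=[0.1188, -0.0529, 0.0000] → [0.3913, -0.2322, 0.0000, 0.0000, 0.0000, 1.0000]
J3: z=[-0.1736, 0.9848, 0.0000] o=[-0.3835, -0.1414, 0.0000] → [-0.7841, -0.1383, -0.2133, -0.1736, 0.9848, 0.0000]
J4: z=[-0.9513, -0.1677, -0.2588] o=[-0.3198, -0.1302, -0.2415] → [0.0118, -0.5811, 0.3333, -0.9513, -0.1677, -0.2588]
V = J·q̇ = [0.5802, 0.0036, 0.0704, 0.0683, -0.3373, 0.6743]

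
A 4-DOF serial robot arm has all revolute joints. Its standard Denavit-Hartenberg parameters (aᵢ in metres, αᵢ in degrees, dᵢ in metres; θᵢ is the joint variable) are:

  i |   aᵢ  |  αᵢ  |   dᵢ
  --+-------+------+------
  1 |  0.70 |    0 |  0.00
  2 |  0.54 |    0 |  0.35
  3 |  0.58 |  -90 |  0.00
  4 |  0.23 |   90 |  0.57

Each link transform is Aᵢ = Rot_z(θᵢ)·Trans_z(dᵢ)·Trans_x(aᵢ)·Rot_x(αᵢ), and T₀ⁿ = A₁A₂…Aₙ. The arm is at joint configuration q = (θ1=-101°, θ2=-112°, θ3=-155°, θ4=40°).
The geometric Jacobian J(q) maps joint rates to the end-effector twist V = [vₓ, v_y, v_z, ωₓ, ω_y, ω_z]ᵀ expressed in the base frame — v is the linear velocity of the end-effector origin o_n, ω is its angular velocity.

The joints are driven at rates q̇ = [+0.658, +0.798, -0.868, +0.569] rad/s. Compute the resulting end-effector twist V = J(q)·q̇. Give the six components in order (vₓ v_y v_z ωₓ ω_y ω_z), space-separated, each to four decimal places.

o_n = [0.2417, 0.0662, 0.2022]
J₁: ẑ×o_n = [-0.0662, 0.2417, 0.0000], ω = ẑ
J2: z=[0.0000, 0.0000, 1.0000] o=[-0.1336, -0.6871, 0.0000] → [-0.7533, 0.3753, 0.0000, 0.0000, 0.0000, 1.0000]
J3: z=[0.0000, 0.0000, 1.0000] o=[-0.5864, -0.3930, 0.3500] → [-0.4592, 0.8282, 0.0000, 0.0000, 0.0000, 1.0000]
J4: z=[0.1392, 0.9903, 0.0000] o=[-0.0121, -0.4738, 0.3500] → [-0.1464, 0.0206, -0.1762, 0.1392, 0.9903, 0.0000]
V = J·q̇ = [-0.3294, -0.2486, -0.1003, 0.0792, 0.5635, 0.5880]

-0.3294 -0.2486 -0.1003 0.0792 0.5635 0.5880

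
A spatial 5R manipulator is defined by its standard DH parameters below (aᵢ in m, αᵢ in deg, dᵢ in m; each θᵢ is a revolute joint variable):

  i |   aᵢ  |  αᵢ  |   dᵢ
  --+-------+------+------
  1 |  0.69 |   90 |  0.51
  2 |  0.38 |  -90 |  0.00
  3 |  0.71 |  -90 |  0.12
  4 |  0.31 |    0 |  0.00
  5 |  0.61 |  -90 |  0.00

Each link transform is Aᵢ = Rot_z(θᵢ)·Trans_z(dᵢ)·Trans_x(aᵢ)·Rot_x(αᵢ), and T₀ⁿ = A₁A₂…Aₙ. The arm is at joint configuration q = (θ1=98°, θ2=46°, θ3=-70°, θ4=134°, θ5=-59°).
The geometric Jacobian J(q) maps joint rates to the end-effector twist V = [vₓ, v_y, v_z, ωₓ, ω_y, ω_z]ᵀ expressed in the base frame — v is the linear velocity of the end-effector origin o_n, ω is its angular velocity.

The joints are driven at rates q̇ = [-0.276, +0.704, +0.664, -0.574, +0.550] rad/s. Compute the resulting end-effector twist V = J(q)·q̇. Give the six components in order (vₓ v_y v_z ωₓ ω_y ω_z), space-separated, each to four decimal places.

o_n = [0.3836, 1.6766, 0.4630]
J₁: ẑ×o_n = [-1.6766, 0.3836, 0.0000], ω = ẑ
J2: z=[0.9903, 0.1392, 0.0000] o=[-0.0960, 0.6833, 0.5100] → [-0.0065, 0.0465, 0.9169, 0.9903, 0.1392, 0.0000]
J3: z=[0.1001, -0.7123, 0.6947] o=[-0.1328, 0.9447, 0.7833] → [-0.2803, 0.3907, 0.4411, 0.1001, -0.7123, 0.6947]
J4: z=[-0.4295, 0.5988, 0.6760] o=[0.5165, 1.1191, 1.0414] → [-0.7232, -0.3382, -0.1599, -0.4295, 0.5988, 0.6760]
J5: z=[-0.4295, 0.5988, 0.6760] o=[0.3009, 1.1991, 0.8335] → [-0.5446, -0.1032, -0.2546, -0.4295, 0.5988, 0.6760]
V = J·q̇ = [0.3876, 0.3237, 0.8901, 0.7739, -0.3894, 0.1690]

0.3876 0.3237 0.8901 0.7739 -0.3894 0.1690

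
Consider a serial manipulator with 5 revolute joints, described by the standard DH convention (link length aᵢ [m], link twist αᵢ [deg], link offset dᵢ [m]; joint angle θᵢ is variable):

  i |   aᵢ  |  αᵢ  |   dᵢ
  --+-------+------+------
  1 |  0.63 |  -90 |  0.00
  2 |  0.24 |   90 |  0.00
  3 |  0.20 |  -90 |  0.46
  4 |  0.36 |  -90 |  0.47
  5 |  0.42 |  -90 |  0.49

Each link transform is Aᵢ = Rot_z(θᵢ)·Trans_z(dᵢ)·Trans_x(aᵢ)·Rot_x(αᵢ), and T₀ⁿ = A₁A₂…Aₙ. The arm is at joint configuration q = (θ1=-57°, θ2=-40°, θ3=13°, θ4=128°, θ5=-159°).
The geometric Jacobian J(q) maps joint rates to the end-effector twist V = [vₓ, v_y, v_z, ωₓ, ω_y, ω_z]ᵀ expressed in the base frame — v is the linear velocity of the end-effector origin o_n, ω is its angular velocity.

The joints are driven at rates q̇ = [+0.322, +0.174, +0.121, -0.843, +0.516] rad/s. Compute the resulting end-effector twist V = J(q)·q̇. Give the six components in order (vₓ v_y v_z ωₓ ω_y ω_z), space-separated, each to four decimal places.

o_n = [0.5176, 0.2444, 0.5632]
J₁: ẑ×o_n = [-0.2444, 0.5176, 0.0000], ω = ẑ
J2: z=[0.8387, 0.5446, 0.0000] o=[0.3431, -0.5284, 0.0000] → [0.3067, -0.4723, 0.5531, 0.8387, 0.5446, 0.0000]
J3: z=[-0.3501, 0.5391, 0.7660] o=[0.4433, -0.6826, 0.1543] → [-0.4897, 0.2001, -0.3646, -0.3501, 0.5391, 0.7660]
J4: z=[0.7233, 0.6752, -0.1446] o=[0.4013, -0.5353, 0.6319] → [0.0664, 0.0329, 0.4854, 0.7233, 0.6752, -0.1446]
J5: z=[-0.6845, 0.7286, -0.0219] o=[0.7086, -0.2593, 0.2078] → [0.2700, 0.2475, -0.2056, -0.6845, 0.7286, -0.0219]
V = J·q̇ = [-0.0012, 0.2087, -0.4632, -0.8594, -0.0332, 0.5253]

-0.0012 0.2087 -0.4632 -0.8594 -0.0332 0.5253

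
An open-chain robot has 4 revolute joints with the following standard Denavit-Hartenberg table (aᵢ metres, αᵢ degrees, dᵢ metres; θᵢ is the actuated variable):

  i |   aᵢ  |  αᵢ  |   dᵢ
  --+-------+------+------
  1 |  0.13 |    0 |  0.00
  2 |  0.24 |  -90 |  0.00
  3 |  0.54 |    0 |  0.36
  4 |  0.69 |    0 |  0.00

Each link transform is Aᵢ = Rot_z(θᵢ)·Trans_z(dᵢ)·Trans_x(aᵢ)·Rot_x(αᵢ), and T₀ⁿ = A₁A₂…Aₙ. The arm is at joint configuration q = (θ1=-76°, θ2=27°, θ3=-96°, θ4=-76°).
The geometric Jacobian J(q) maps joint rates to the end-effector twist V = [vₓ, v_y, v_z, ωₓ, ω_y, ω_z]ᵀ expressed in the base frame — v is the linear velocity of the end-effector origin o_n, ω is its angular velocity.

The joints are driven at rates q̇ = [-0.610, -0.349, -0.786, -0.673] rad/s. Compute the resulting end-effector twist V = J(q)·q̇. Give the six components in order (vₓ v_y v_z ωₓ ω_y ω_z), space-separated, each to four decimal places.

o_n = [-0.0247, 0.4872, 0.6331]
J₁: ẑ×o_n = [-0.4872, -0.0247, 0.0000], ω = ẑ
J2: z=[0.0000, 0.0000, 1.0000] o=[0.0314, -0.1261, 0.0000] → [-0.6133, -0.0562, 0.0000, 0.0000, 0.0000, 1.0000]
J3: z=[0.7547, 0.6561, 0.0000] o=[0.1889, -0.3073, 0.0000] → [0.4153, -0.4778, 0.7397, 0.7547, 0.6561, 0.0000]
J4: z=[0.7547, 0.6561, 0.0000] o=[0.4236, -0.0285, 0.5370] → [0.0630, -0.0725, 0.6833, 0.7547, 0.6561, 0.0000]
V = J·q̇ = [0.1424, 0.4590, -1.0413, -1.1011, -0.9572, -0.9590]

0.1424 0.4590 -1.0413 -1.1011 -0.9572 -0.9590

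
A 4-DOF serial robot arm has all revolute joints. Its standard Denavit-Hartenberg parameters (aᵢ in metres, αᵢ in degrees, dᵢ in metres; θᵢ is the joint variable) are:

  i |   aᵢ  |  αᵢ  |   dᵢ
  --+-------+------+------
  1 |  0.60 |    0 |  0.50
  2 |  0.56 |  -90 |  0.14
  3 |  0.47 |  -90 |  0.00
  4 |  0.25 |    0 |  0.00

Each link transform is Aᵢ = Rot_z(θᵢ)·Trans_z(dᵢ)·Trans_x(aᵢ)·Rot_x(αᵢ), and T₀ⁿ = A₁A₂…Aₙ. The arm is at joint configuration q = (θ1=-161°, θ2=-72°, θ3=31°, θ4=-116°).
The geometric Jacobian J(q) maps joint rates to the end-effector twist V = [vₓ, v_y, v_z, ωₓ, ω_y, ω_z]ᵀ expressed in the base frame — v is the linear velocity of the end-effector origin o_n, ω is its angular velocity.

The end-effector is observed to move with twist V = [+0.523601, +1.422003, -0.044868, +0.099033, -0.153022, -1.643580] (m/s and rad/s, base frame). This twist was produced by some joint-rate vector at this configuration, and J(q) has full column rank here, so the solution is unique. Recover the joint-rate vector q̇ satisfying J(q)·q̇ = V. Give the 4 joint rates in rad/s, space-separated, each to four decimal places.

-0.7950 -0.5460 0.0130 0.3530

o_n = [-1.2697, 0.3634, 0.4544]
J₁: ẑ×o_n = [-0.3634, -1.2697, 0.0000], ω = ẑ
J2: z=[0.0000, 0.0000, 1.0000] o=[-0.5673, -0.1953, 0.5000] → [-0.5587, -0.7024, 0.0000, 0.0000, 0.0000, 1.0000]
J3: z=[-0.7986, -0.6018, 0.0000] o=[-0.9043, 0.2519, 0.6400] → [0.1117, -0.1482, -0.3089, -0.7986, -0.6018, 0.0000]
J4: z=[0.3100, -0.4113, -0.8572] o=[-1.1468, 0.5736, 0.3979] → [-0.2034, 0.0879, -0.1157, 0.3100, -0.4113, -0.8572]
q̇ = J⁺·V = [-0.7950, -0.5460, 0.0130, 0.3530]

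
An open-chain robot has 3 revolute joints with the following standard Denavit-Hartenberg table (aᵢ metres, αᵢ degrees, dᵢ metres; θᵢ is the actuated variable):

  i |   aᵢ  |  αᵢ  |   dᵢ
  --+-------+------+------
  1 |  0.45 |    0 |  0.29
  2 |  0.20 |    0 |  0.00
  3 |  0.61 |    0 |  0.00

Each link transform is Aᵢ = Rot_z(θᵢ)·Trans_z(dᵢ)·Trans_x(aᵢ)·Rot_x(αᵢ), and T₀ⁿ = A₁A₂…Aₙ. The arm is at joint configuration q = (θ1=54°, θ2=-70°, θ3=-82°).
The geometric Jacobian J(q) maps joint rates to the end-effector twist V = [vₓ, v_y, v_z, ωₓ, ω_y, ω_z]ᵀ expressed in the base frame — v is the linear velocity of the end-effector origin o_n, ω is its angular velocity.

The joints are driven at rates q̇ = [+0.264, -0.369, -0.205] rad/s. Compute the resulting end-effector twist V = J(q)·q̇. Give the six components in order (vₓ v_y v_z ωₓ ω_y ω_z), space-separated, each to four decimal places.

-0.2892 0.0760 0.0000 0.0000 0.0000 -0.3100

o_n = [0.3719, -0.2951, 0.2900]
J₁: ẑ×o_n = [0.2951, 0.3719, -0.0000], ω = ẑ
J2: z=[0.0000, 0.0000, 1.0000] o=[0.2645, 0.3641, 0.2900] → [0.6592, 0.1074, -0.0000, 0.0000, 0.0000, 1.0000]
J3: z=[0.0000, 0.0000, 1.0000] o=[0.4568, 0.3089, 0.2900] → [0.6041, -0.0849, 0.0000, 0.0000, 0.0000, 1.0000]
V = J·q̇ = [-0.2892, 0.0760, 0.0000, 0.0000, 0.0000, -0.3100]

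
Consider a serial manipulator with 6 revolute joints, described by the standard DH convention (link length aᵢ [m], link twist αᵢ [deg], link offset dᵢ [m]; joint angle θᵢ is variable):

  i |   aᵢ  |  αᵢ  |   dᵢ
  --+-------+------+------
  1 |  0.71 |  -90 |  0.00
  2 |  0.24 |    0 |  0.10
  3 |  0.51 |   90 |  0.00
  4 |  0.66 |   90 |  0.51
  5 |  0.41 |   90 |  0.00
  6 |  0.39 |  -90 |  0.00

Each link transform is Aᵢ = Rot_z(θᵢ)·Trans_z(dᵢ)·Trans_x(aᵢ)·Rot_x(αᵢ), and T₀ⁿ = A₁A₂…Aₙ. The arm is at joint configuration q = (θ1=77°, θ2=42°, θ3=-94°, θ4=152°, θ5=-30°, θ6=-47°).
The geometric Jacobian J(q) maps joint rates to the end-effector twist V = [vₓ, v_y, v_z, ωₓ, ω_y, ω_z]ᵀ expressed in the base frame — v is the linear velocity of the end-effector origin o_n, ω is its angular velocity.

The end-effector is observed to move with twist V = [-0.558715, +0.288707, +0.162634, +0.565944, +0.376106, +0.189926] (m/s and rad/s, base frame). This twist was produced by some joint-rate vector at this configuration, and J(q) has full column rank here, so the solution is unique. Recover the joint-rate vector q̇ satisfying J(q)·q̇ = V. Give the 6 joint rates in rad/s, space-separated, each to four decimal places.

0.7620 -0.3060 0.7170 -0.2520 -0.8440 0.5650

o_n = [-0.3526, 0.3968, -0.6249]
J₁: ẑ×o_n = [-0.3968, -0.3526, 0.0000], ω = ẑ
J2: z=[-0.9744, 0.2250, 0.0000] o=[0.1597, 0.6918, 0.0000] → [-0.1406, -0.6088, 0.4026, -0.9744, 0.2250, 0.0000]
J3: z=[-0.9744, 0.2250, 0.0000] o=[0.1024, 0.8881, -0.1606] → [-0.1044, -0.4524, 0.5810, -0.9744, 0.2250, 0.0000]
J4: z=[-0.1773, -0.7678, 0.6157] o=[0.1730, 1.1940, 0.2413] → [1.1558, -0.4772, -0.2623, -0.1773, -0.7678, 0.6157]
J5: z=[-0.7953, 0.4802, 0.3699] o=[-0.3000, 0.5226, 0.0961] → [-0.2997, -0.5928, 0.1253, -0.7953, 0.4802, 0.3699]
J6: z=[0.4434, 0.8770, -0.1853] o=[-0.4695, 0.5294, -0.2772] → [-0.3295, 0.1325, -0.1613, 0.4434, 0.8770, -0.1853]
q̇ = J⁺·V = [0.7620, -0.3060, 0.7170, -0.2520, -0.8440, 0.5650]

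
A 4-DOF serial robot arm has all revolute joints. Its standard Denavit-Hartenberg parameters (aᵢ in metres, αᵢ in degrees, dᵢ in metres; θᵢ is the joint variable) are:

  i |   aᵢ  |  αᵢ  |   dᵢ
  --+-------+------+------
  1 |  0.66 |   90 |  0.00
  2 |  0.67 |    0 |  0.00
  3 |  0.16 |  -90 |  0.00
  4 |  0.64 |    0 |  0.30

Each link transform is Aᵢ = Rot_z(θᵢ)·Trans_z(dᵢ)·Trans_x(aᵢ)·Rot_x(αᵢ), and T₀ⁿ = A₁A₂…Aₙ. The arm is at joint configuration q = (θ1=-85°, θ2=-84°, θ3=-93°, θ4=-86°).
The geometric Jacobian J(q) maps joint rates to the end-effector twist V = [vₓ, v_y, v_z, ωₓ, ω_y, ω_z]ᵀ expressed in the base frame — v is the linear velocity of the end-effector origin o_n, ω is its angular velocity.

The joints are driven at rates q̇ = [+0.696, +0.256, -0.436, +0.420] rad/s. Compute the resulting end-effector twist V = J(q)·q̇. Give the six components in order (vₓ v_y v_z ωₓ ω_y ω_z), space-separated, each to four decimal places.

0.4194 -0.2557 0.0379 0.1812 -0.0062 0.2766

o_n = [-0.5888, -0.5950, -0.9766]
J₁: ẑ×o_n = [0.5950, -0.5888, 0.0000], ω = ẑ
J2: z=[-0.9962, -0.0872, 0.0000] o=[0.0575, -0.6575, 0.0000] → [0.0851, -0.9729, -0.1186, -0.9962, -0.0872, 0.0000]
J3: z=[-0.9962, -0.0872, 0.0000] o=[0.0636, -0.7273, -0.6663] → [0.0270, -0.3091, -0.1887, -0.9962, -0.0872, 0.0000]
J4: z=[0.0046, -0.0521, -0.9986] o=[0.0497, -0.5681, -0.6747] → [-0.0111, 0.6390, -0.0334, 0.0046, -0.0521, -0.9986]
V = J·q̇ = [0.4194, -0.2557, 0.0379, 0.1812, -0.0062, 0.2766]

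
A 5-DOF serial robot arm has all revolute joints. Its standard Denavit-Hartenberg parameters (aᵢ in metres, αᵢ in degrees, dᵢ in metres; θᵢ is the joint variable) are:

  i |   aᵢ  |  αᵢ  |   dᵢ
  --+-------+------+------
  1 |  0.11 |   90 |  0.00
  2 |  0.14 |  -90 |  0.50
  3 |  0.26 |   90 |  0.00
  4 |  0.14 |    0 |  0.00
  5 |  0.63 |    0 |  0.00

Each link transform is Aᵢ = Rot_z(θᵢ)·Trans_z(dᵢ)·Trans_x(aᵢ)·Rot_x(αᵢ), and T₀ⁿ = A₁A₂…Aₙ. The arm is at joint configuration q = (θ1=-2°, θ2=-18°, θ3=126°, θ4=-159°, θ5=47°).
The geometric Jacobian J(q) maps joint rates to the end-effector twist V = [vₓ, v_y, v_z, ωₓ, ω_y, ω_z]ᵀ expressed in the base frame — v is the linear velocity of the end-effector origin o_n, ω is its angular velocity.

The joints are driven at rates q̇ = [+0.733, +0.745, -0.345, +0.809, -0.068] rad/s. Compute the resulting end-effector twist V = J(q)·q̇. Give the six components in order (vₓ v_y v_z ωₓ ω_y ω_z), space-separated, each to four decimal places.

o_n = [0.0863, -0.5897, -0.6659]
J₁: ẑ×o_n = [0.5897, 0.0863, -0.0000], ω = ẑ
J2: z=[-0.0349, -0.9994, 0.0000] o=[0.1099, -0.0038, 0.0000] → [0.6655, -0.0232, -0.0032, -0.0349, -0.9994, 0.0000]
J3: z=[0.3088, -0.0108, 0.9511] o=[0.2256, -0.5082, -0.0433] → [0.0842, 0.0598, -0.0267, 0.3088, -0.0108, 0.9511]
J4: z=[0.7895, 0.5606, -0.2500] o=[0.0876, -0.2929, 0.0040] → [-0.4497, 0.5292, -0.2335, 0.7895, 0.5606, -0.2500]
J5: z=[0.7895, 0.5606, -0.2500] o=[0.1415, -0.4006, -0.0675] → [-0.3827, 0.4862, -0.1184, 0.7895, 0.5606, -0.2500]
V = J·q̇ = [0.5612, 0.4203, -0.1741, 0.4524, -0.3254, 0.2196]

0.5612 0.4203 -0.1741 0.4524 -0.3254 0.2196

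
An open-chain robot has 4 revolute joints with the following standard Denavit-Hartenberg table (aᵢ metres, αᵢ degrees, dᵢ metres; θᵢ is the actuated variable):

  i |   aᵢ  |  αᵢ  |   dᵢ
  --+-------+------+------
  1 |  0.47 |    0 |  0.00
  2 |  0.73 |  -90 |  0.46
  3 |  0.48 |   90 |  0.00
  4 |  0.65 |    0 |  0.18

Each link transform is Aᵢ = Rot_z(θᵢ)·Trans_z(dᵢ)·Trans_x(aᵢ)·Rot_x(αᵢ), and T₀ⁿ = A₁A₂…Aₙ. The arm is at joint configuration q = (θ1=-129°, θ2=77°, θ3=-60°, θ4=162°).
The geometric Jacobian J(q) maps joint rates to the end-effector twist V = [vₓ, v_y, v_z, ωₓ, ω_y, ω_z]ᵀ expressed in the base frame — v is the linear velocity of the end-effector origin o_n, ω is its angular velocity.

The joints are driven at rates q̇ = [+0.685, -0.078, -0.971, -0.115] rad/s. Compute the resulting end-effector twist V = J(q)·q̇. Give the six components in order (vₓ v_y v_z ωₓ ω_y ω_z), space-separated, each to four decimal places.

0.4976 0.0942 -0.1984 -0.7038 -0.6763 0.5495

o_n = [0.1734, -0.6396, 0.4303]
J₁: ẑ×o_n = [0.6396, 0.1734, -0.0000], ω = ẑ
J2: z=[0.0000, 0.0000, 1.0000] o=[-0.2958, -0.3653, 0.0000] → [0.2743, 0.4692, -0.0000, 0.0000, 0.0000, 1.0000]
J3: z=[0.7880, 0.6157, 0.0000] o=[0.1537, -0.9405, 0.4600] → [-0.0183, 0.0234, 0.2250, 0.7880, 0.6157, 0.0000]
J4: z=[-0.5332, 0.6824, 0.5000] o=[0.3014, -1.1296, 0.8757] → [-0.5490, -0.3015, -0.1740, -0.5332, 0.6824, 0.5000]
V = J·q̇ = [0.4976, 0.0942, -0.1984, -0.7038, -0.6763, 0.5495]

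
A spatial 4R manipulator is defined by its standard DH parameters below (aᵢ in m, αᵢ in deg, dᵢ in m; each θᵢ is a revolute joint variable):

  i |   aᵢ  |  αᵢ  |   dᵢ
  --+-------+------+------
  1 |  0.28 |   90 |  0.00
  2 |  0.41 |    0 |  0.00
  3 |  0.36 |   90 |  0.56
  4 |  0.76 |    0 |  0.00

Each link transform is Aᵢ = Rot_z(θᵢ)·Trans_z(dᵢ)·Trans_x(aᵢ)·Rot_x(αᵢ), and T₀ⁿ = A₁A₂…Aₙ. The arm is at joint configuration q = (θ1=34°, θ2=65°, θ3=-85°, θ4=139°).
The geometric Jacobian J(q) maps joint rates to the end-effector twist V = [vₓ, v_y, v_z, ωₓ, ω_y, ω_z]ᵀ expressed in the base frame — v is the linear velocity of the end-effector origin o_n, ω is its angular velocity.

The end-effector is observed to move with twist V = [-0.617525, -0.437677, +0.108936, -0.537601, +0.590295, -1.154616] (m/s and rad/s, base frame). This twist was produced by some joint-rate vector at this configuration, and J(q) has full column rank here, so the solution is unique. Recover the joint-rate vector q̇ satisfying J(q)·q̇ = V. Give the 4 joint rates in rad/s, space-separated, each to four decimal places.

-0.8370 -0.6190 -0.1710 0.3380

o_n = [0.8014, -0.7364, 0.4446]
J₁: ẑ×o_n = [0.7364, 0.8014, -0.0000], ω = ẑ
J2: z=[0.5592, -0.8290, 0.0000] o=[0.2321, 0.1566, 0.0000] → [-0.3686, -0.2486, -0.0274, 0.5592, -0.8290, 0.0000]
J3: z=[0.5592, -0.8290, 0.0000] o=[0.3758, 0.2535, 0.3716] → [-0.0606, -0.0408, -0.2007, 0.5592, -0.8290, 0.0000]
J4: z=[-0.2835, -0.1913, -0.9397] o=[0.9694, -0.0216, 0.2485] → [-0.7092, 0.2135, 0.1705, -0.2835, -0.1913, -0.9397]
q̇ = J⁺·V = [-0.8370, -0.6190, -0.1710, 0.3380]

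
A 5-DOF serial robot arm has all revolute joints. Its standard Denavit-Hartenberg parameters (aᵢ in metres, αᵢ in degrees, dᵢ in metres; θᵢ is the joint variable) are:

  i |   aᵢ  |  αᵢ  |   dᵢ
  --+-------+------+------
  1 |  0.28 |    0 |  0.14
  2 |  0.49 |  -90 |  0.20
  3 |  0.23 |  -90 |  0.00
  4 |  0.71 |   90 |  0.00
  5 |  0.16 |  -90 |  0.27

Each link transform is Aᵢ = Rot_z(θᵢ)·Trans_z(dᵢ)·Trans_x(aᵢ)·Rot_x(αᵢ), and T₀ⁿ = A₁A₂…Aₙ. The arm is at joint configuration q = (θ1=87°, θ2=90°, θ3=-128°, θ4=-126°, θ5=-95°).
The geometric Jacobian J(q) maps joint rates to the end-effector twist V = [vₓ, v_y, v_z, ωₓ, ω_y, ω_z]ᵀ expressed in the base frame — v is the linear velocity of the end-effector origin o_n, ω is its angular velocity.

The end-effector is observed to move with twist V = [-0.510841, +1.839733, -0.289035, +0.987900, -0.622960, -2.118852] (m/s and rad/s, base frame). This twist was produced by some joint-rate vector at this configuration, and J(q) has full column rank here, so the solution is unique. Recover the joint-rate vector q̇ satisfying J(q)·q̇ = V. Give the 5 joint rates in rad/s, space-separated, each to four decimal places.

-0.9300 -0.9470 0.2530 -0.9520 -0.5400

o_n = [-0.6148, -0.0924, -0.0714]
J₁: ẑ×o_n = [0.0924, -0.6148, 0.0000], ω = ẑ
J2: z=[0.0000, 0.0000, 1.0000] o=[0.0147, 0.2796, 0.1400] → [0.3720, -0.6295, 0.0000, 0.0000, 0.0000, 1.0000]
J3: z=[-0.0523, -0.9986, 0.0000] o=[-0.4747, 0.3053, 0.3400] → [0.4109, -0.0215, -0.1192, -0.0523, -0.9986, 0.0000]
J4: z=[-0.7869, 0.0412, 0.6157] o=[-0.3333, 0.2979, 0.5212] → [0.2158, -0.6397, 0.3187, -0.7869, 0.0412, 0.6157]
J5: z=[-0.4666, 0.6130, -0.6375] o=[-0.6199, -0.2623, 0.1924] → [-0.0534, -0.1263, -0.0824, -0.4666, 0.6130, -0.6375]
q̇ = J⁺·V = [-0.9300, -0.9470, 0.2530, -0.9520, -0.5400]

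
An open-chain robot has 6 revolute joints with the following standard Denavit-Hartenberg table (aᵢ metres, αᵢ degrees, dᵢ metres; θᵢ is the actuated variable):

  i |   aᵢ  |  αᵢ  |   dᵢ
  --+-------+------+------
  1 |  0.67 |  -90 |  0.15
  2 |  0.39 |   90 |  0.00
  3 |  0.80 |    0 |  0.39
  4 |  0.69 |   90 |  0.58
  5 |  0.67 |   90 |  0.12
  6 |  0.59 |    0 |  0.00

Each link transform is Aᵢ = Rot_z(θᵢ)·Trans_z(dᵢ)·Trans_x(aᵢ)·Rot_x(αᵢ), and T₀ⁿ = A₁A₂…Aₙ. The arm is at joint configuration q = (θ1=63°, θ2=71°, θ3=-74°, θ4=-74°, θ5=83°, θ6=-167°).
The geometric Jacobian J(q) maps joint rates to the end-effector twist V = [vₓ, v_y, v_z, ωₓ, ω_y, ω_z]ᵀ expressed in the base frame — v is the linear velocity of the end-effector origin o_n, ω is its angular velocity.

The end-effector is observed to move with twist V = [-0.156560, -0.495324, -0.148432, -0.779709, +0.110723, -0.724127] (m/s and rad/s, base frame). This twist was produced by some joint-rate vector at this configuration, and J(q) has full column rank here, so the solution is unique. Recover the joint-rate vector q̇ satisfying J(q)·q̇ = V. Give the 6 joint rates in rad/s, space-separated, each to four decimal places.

-0.4280 0.0430 0.4700 -0.8740 0.4910 -0.5430

o_n = [1.7904, 0.9774, 0.4755]
J₁: ẑ×o_n = [-0.9774, 1.7904, 0.0000], ω = ẑ
J2: z=[-0.8910, 0.4540, 0.0000] o=[0.3042, 0.5970, 0.1500] → [0.1478, 0.2900, -1.0137, -0.8910, 0.4540, 0.0000]
J3: z=[0.4293, 0.8425, 0.3256] o=[0.3618, 0.7101, -0.2188] → [0.4979, 0.1671, -1.0888, 0.4293, 0.8425, 0.3256]
J4: z=[0.4293, 0.8425, 0.3256] o=[1.2470, 0.7535, -0.3003] → [0.5807, -0.1561, -0.3617, 0.4293, 0.8425, 0.3256]
J5: z=[-0.8339, 0.2313, 0.5010] o=[1.7353, 0.9064, 0.4418] → [-0.0278, 0.0557, -0.0719, -0.8339, 0.2313, 0.5010]
J6: z=[0.2919, -0.5856, 0.7562] o=[1.9490, 1.4547, 0.7839] → [0.5416, -0.0299, -0.2322, 0.2919, -0.5856, 0.7562]
q̇ = J⁺·V = [-0.4280, 0.0430, 0.4700, -0.8740, 0.4910, -0.5430]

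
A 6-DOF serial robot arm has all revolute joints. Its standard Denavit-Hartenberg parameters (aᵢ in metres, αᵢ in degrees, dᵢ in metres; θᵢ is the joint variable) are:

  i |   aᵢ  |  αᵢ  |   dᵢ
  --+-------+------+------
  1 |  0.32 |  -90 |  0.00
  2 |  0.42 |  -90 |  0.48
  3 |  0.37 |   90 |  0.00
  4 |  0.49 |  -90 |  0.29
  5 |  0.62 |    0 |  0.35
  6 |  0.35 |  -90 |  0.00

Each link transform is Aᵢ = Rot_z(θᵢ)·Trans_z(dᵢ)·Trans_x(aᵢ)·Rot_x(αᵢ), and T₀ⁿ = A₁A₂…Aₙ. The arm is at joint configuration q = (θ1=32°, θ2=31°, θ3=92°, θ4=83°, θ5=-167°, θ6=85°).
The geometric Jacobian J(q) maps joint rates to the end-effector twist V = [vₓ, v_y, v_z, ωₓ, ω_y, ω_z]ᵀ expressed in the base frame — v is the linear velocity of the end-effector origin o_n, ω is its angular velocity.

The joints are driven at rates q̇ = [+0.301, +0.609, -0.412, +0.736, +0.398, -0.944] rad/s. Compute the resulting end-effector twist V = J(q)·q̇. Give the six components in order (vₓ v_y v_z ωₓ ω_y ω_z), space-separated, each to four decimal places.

o_n = [0.9176, 1.0902, -0.5964]
J₁: ẑ×o_n = [-1.0902, 0.9176, 0.0000], ω = ẑ
J2: z=[-0.5299, 0.8480, 0.0000] o=[0.2714, 0.1696, 0.0000] → [-0.5058, -0.3161, -1.0358, -0.5299, 0.8480, 0.0000]
J3: z=[-0.4368, -0.2729, -0.8572] o=[0.3223, 0.7674, -0.2163] → [0.3804, -0.6763, 0.0215, -0.4368, -0.2729, -0.8572]
J4: z=[0.7450, 0.4244, -0.5147] o=[0.5089, 0.4480, -0.2097] → [0.1664, 0.0778, 0.3050, 0.7450, 0.4244, -0.5147]
J5: z=[-0.5537, 0.8237, -0.1223] o=[0.5426, 0.3867, -0.7747] → [0.2329, 0.0529, -0.6983, -0.5537, 0.8237, -0.1223]
J6: z=[-0.5537, 0.8237, -0.1223] o=[0.6775, 0.9614, -0.3767] → [-0.1652, -0.1510, -0.2690, -0.5537, 0.8237, -0.1223]
V = J·q̇ = [-0.4217, 0.5832, -0.4392, 0.7078, 0.4915, 0.3421]

-0.4217 0.5832 -0.4392 0.7078 0.4915 0.3421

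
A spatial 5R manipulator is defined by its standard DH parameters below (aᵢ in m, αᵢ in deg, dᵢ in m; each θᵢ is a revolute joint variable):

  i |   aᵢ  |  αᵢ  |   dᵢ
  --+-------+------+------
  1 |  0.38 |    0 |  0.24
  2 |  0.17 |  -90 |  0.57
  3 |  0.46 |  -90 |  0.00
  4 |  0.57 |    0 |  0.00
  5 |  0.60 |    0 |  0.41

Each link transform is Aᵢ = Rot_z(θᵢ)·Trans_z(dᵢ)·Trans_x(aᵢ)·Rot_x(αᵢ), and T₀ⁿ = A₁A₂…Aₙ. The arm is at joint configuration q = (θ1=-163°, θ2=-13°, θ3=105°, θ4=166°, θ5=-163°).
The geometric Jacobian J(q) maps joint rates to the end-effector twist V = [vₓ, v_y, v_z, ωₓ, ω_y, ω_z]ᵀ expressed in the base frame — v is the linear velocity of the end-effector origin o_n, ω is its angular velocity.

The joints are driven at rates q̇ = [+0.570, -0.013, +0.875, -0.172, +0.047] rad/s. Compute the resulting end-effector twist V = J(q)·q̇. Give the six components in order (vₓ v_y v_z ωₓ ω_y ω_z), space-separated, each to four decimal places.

o_n = [-0.0191, 0.0827, 0.4273]
J₁: ẑ×o_n = [-0.0827, -0.0191, 0.0000], ω = ẑ
J2: z=[0.0000, 0.0000, 1.0000] o=[-0.3634, -0.1111, 0.2400] → [-0.1938, 0.3443, 0.0000, 0.0000, 0.0000, 1.0000]
J3: z=[0.0698, -0.9976, 0.0000] o=[-0.5330, -0.1230, 0.8100] → [0.3818, 0.0267, 0.5270, 0.0698, -0.9976, 0.0000]
J4: z=[0.9636, 0.0674, 0.2588] o=[-0.4142, -0.1147, 0.3657] → [-0.0469, 0.0429, 0.1635, 0.9636, 0.0674, 0.2588]
J5: z=[0.9636, 0.0674, 0.2588] o=[-0.5666, 0.0129, 0.8999] → [-0.0499, 0.5972, 0.0303, 0.9636, 0.0674, 0.2588]
V = J·q̇ = [0.2952, 0.0287, 0.4344, -0.0594, -0.8813, 0.5246]

0.2952 0.0287 0.4344 -0.0594 -0.8813 0.5246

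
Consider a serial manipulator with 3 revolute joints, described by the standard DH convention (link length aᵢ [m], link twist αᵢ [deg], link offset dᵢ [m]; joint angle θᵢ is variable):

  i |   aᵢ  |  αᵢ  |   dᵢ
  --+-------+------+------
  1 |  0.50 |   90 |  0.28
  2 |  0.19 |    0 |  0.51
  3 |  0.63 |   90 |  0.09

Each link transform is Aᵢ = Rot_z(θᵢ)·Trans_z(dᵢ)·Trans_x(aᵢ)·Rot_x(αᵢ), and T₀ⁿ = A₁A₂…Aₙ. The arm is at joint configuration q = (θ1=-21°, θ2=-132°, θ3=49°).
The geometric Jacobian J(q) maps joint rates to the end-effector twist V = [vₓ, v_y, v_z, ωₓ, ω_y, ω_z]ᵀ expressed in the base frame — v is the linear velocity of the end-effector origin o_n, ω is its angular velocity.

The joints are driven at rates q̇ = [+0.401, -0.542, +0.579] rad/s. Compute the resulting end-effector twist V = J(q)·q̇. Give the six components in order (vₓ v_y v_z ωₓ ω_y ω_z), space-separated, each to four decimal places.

0.2394 0.1012 0.0717 -0.0133 -0.0345 0.4010

o_n = [0.2048, -0.7213, -0.4865]
J₁: ẑ×o_n = [0.7213, 0.2048, -0.0000], ω = ẑ
J2: z=[-0.3584, -0.9336, 0.0000] o=[0.4668, -0.1792, 0.2800] → [0.7156, -0.2747, -0.0504, -0.3584, -0.9336, 0.0000]
J3: z=[-0.3584, -0.9336, 0.0000] o=[0.1653, -0.6097, 0.1388] → [0.5838, -0.2241, 0.0768, -0.3584, -0.9336, 0.0000]
V = J·q̇ = [0.2394, 0.1012, 0.0717, -0.0133, -0.0345, 0.4010]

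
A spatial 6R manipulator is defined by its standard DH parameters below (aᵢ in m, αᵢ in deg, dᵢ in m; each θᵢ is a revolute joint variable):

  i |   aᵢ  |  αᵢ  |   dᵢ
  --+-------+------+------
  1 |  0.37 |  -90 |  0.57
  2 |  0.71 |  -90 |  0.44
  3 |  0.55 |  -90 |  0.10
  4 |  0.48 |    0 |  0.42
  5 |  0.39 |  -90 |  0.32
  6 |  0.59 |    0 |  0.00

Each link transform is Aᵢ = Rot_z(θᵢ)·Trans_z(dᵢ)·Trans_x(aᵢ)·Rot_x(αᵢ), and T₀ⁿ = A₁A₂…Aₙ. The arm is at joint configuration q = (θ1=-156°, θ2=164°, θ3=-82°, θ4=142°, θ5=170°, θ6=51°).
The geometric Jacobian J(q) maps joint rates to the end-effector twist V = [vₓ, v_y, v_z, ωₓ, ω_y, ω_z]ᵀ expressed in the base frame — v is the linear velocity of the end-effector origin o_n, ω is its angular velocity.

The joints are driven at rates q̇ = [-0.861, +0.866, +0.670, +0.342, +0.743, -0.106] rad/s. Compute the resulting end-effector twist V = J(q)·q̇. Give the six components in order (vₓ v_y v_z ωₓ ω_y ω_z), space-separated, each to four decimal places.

-0.1274 -1.0970 0.4691 1.3796 -0.0831 -0.4419

o_n = [1.1441, -0.6677, 0.6272]
J₁: ẑ×o_n = [0.6677, 1.1441, -0.0000], ω = ẑ
J2: z=[0.4067, -0.9135, 0.0000] o=[-0.3380, -0.1505, 0.5700] → [-0.0523, -0.0233, 1.1436, 0.4067, -0.9135, 0.0000]
J3: z=[0.2518, 0.1121, 0.9613] o=[0.4644, -0.2749, 0.3743] → [0.4060, 0.5897, -0.1751, 0.2518, 0.1121, 0.9613]
J4: z=[0.8130, 0.5143, -0.2730] o=[0.7784, -0.7313, 0.4493] → [0.1088, -0.2445, -0.1364, 0.8130, 0.5143, -0.2730]
J5: z=[0.8130, 0.5143, -0.2730] o=[0.8468, -0.2268, 0.0651] → [0.1687, -0.5381, -0.5114, 0.8130, 0.5143, -0.2730]
J6: z=[0.2217, -0.7069, -0.6717] o=[1.3170, -0.2516, 0.2464] → [-0.5487, 0.0317, -0.2144, 0.2217, -0.7069, -0.6717]
V = J·q̇ = [-0.1274, -1.0970, 0.4691, 1.3796, -0.0831, -0.4419]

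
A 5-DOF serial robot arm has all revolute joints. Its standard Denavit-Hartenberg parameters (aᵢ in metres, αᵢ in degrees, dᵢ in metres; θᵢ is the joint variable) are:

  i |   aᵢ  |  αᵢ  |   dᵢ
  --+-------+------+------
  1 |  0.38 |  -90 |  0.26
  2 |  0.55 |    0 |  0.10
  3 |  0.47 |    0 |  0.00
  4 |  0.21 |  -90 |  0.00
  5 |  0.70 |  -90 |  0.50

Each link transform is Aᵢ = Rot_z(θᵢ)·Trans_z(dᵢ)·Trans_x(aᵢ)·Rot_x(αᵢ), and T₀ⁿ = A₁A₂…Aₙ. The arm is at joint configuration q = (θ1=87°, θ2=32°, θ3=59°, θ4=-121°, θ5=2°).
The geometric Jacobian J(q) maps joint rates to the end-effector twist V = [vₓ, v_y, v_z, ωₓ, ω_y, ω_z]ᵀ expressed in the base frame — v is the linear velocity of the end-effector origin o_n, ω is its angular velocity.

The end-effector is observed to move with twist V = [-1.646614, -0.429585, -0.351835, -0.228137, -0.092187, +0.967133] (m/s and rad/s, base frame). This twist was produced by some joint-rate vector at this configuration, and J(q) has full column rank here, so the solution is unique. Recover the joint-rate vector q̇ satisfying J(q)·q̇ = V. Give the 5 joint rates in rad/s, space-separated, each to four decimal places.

0.7870 0.2780 0.5390 -0.5940 -0.2080

o_n = [0.0227, 1.8773, -0.4796]
J₁: ẑ×o_n = [-1.8773, 0.0227, 0.0000], ω = ẑ
J2: z=[-0.9986, 0.0523, 0.0000] o=[0.0199, 0.3795, 0.2600] → [-0.0387, -0.7386, -1.4959, -0.9986, 0.0523, 0.0000]
J3: z=[-0.9986, 0.0523, 0.0000] o=[-0.0556, 0.8505, -0.0315] → [-0.0235, -0.4475, -1.0295, -0.9986, 0.0523, 0.0000]
J4: z=[-0.9986, 0.0523, 0.0000] o=[-0.0560, 0.8423, -0.5014] → [0.0011, 0.0217, -1.0377, -0.9986, 0.0523, 0.0000]
J5: z=[0.0262, 0.4993, -0.8660] o=[-0.0465, 1.0239, -0.3964] → [0.6975, -0.0577, -0.0122, 0.0262, 0.4993, -0.8660]
q̇ = J⁺·V = [0.7870, 0.2780, 0.5390, -0.5940, -0.2080]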